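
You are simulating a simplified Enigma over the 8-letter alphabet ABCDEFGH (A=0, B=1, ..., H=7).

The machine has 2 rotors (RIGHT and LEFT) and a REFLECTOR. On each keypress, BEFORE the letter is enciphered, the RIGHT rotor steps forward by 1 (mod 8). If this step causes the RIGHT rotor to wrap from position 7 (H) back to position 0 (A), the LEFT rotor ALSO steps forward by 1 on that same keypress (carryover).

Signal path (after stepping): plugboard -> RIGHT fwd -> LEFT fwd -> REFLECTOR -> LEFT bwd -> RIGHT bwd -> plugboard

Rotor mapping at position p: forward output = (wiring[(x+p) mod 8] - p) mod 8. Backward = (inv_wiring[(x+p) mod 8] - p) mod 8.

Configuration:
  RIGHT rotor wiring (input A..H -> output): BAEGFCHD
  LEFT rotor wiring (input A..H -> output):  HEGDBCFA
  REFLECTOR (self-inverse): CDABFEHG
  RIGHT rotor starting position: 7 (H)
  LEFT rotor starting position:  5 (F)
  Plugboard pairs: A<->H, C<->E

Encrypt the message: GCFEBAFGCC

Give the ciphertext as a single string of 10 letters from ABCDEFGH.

Char 1 ('G'): step: R->0, L->6 (L advanced); G->plug->G->R->H->L->E->refl->F->L'->F->R'->E->plug->C
Char 2 ('C'): step: R->1, L=6; C->plug->E->R->B->L->C->refl->A->L'->E->R'->D->plug->D
Char 3 ('F'): step: R->2, L=6; F->plug->F->R->B->L->C->refl->A->L'->E->R'->B->plug->B
Char 4 ('E'): step: R->3, L=6; E->plug->C->R->H->L->E->refl->F->L'->F->R'->G->plug->G
Char 5 ('B'): step: R->4, L=6; B->plug->B->R->G->L->D->refl->B->L'->C->R'->H->plug->A
Char 6 ('A'): step: R->5, L=6; A->plug->H->R->A->L->H->refl->G->L'->D->R'->E->plug->C
Char 7 ('F'): step: R->6, L=6; F->plug->F->R->A->L->H->refl->G->L'->D->R'->C->plug->E
Char 8 ('G'): step: R->7, L=6; G->plug->G->R->D->L->G->refl->H->L'->A->R'->H->plug->A
Char 9 ('C'): step: R->0, L->7 (L advanced); C->plug->E->R->F->L->C->refl->A->L'->B->R'->A->plug->H
Char 10 ('C'): step: R->1, L=7; C->plug->E->R->B->L->A->refl->C->L'->F->R'->C->plug->E

Answer: CDBGACEAHE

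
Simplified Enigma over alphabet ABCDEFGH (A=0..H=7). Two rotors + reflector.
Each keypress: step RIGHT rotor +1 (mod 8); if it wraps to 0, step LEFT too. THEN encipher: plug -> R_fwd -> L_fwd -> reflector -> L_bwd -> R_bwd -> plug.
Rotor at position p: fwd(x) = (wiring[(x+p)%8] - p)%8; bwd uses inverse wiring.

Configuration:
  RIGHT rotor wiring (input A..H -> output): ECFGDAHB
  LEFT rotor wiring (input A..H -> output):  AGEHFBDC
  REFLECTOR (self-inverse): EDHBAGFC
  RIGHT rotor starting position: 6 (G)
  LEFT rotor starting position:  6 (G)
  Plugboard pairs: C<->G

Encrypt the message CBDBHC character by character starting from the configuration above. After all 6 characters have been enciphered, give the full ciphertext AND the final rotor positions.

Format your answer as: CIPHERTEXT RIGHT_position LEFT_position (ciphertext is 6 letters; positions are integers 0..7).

Char 1 ('C'): step: R->7, L=6; C->plug->G->R->B->L->E->refl->A->L'->D->R'->C->plug->G
Char 2 ('B'): step: R->0, L->7 (L advanced); B->plug->B->R->C->L->H->refl->C->L'->G->R'->D->plug->D
Char 3 ('D'): step: R->1, L=7; D->plug->D->R->C->L->H->refl->C->L'->G->R'->F->plug->F
Char 4 ('B'): step: R->2, L=7; B->plug->B->R->E->L->A->refl->E->L'->H->R'->F->plug->F
Char 5 ('H'): step: R->3, L=7; H->plug->H->R->C->L->H->refl->C->L'->G->R'->E->plug->E
Char 6 ('C'): step: R->4, L=7; C->plug->G->R->B->L->B->refl->D->L'->A->R'->E->plug->E
Final: ciphertext=GDFFEE, RIGHT=4, LEFT=7

Answer: GDFFEE 4 7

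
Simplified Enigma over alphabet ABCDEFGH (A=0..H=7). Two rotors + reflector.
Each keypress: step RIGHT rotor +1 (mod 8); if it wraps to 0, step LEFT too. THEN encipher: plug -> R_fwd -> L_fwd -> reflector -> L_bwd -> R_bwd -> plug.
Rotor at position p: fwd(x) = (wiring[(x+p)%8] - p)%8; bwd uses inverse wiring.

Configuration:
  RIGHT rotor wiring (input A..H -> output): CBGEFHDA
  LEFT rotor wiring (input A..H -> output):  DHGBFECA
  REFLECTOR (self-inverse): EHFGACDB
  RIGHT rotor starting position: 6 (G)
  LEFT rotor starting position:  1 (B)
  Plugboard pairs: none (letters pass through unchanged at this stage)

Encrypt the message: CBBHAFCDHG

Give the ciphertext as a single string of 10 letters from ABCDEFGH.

Answer: BCFCGGGGGA

Derivation:
Char 1 ('C'): step: R->7, L=1; C->plug->C->R->C->L->A->refl->E->L'->D->R'->B->plug->B
Char 2 ('B'): step: R->0, L->2 (L advanced); B->plug->B->R->B->L->H->refl->B->L'->G->R'->C->plug->C
Char 3 ('B'): step: R->1, L=2; B->plug->B->R->F->L->G->refl->D->L'->C->R'->F->plug->F
Char 4 ('H'): step: R->2, L=2; H->plug->H->R->H->L->F->refl->C->L'->D->R'->C->plug->C
Char 5 ('A'): step: R->3, L=2; A->plug->A->R->B->L->H->refl->B->L'->G->R'->G->plug->G
Char 6 ('F'): step: R->4, L=2; F->plug->F->R->F->L->G->refl->D->L'->C->R'->G->plug->G
Char 7 ('C'): step: R->5, L=2; C->plug->C->R->D->L->C->refl->F->L'->H->R'->G->plug->G
Char 8 ('D'): step: R->6, L=2; D->plug->D->R->D->L->C->refl->F->L'->H->R'->G->plug->G
Char 9 ('H'): step: R->7, L=2; H->plug->H->R->E->L->A->refl->E->L'->A->R'->G->plug->G
Char 10 ('G'): step: R->0, L->3 (L advanced); G->plug->G->R->D->L->H->refl->B->L'->C->R'->A->plug->A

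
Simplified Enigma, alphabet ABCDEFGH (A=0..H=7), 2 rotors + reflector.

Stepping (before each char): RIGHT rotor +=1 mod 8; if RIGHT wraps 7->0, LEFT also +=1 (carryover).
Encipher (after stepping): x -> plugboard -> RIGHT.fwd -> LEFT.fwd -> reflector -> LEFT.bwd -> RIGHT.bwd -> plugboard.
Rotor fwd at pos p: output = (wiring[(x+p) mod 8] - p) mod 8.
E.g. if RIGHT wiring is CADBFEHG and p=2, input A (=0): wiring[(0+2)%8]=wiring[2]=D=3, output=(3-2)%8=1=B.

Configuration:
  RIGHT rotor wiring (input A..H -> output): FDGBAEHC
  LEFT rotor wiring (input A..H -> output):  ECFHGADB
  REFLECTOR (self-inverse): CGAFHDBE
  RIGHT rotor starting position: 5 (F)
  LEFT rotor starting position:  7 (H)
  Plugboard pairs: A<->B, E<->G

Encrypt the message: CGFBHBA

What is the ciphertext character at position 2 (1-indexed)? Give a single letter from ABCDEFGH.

Char 1 ('C'): step: R->6, L=7; C->plug->C->R->H->L->E->refl->H->L'->F->R'->D->plug->D
Char 2 ('G'): step: R->7, L=7; G->plug->E->R->C->L->D->refl->F->L'->B->R'->F->plug->F

F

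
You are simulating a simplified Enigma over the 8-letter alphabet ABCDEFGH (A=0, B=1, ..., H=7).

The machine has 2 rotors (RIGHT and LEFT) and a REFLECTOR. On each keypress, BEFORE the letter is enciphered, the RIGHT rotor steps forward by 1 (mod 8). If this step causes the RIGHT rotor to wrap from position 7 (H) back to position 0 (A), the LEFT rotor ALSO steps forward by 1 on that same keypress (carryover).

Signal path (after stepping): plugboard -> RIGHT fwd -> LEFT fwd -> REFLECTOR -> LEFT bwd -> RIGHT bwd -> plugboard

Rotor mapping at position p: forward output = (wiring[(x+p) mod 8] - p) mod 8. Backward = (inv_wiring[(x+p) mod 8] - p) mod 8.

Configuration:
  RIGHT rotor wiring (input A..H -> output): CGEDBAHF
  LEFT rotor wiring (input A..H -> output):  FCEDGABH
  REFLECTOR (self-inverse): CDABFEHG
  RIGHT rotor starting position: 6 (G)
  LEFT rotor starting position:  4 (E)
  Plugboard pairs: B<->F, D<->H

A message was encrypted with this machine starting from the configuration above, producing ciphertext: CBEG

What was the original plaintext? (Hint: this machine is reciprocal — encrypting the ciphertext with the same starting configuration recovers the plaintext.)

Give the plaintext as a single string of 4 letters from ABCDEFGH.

Char 1 ('C'): step: R->7, L=4; C->plug->C->R->H->L->H->refl->G->L'->F->R'->D->plug->H
Char 2 ('B'): step: R->0, L->5 (L advanced); B->plug->F->R->A->L->D->refl->B->L'->H->R'->G->plug->G
Char 3 ('E'): step: R->1, L=5; E->plug->E->R->H->L->B->refl->D->L'->A->R'->D->plug->H
Char 4 ('G'): step: R->2, L=5; G->plug->G->R->A->L->D->refl->B->L'->H->R'->C->plug->C

Answer: HGHC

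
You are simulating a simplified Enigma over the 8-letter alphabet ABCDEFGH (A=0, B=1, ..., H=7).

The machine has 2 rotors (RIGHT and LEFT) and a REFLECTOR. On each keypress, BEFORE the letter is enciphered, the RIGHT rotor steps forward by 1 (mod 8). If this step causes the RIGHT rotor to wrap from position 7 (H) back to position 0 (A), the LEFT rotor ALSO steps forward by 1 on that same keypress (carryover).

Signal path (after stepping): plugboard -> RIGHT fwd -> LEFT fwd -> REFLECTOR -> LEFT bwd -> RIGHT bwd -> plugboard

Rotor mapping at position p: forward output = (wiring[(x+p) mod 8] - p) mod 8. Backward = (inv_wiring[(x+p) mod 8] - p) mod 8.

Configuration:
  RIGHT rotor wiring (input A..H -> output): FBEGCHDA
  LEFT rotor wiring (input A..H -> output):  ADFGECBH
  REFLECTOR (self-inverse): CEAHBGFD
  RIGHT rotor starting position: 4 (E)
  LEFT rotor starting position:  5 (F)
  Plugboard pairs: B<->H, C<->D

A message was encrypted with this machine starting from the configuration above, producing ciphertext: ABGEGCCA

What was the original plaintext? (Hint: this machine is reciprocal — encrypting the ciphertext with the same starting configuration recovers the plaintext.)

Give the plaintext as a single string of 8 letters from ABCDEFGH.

Char 1 ('A'): step: R->5, L=5; A->plug->A->R->C->L->C->refl->A->L'->F->R'->H->plug->B
Char 2 ('B'): step: R->6, L=5; B->plug->H->R->B->L->E->refl->B->L'->G->R'->E->plug->E
Char 3 ('G'): step: R->7, L=5; G->plug->G->R->A->L->F->refl->G->L'->E->R'->H->plug->B
Char 4 ('E'): step: R->0, L->6 (L advanced); E->plug->E->R->C->L->C->refl->A->L'->F->R'->A->plug->A
Char 5 ('G'): step: R->1, L=6; G->plug->G->R->H->L->E->refl->B->L'->B->R'->D->plug->C
Char 6 ('C'): step: R->2, L=6; C->plug->D->R->F->L->A->refl->C->L'->C->R'->A->plug->A
Char 7 ('C'): step: R->3, L=6; C->plug->D->R->A->L->D->refl->H->L'->E->R'->C->plug->D
Char 8 ('A'): step: R->4, L=6; A->plug->A->R->G->L->G->refl->F->L'->D->R'->B->plug->H

Answer: BEBACADH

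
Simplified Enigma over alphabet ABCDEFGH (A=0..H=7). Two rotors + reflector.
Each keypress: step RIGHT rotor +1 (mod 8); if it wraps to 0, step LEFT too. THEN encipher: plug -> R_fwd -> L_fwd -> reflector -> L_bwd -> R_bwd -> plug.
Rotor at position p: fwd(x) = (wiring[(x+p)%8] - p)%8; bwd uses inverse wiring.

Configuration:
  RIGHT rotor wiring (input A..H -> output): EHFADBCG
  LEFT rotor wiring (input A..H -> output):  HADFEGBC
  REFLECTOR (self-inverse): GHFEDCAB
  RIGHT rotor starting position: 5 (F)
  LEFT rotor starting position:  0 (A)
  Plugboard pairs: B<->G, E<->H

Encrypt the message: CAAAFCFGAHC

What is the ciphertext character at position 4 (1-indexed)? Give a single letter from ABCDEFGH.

Char 1 ('C'): step: R->6, L=0; C->plug->C->R->G->L->B->refl->H->L'->A->R'->B->plug->G
Char 2 ('A'): step: R->7, L=0; A->plug->A->R->H->L->C->refl->F->L'->D->R'->H->plug->E
Char 3 ('A'): step: R->0, L->1 (L advanced); A->plug->A->R->E->L->F->refl->C->L'->B->R'->F->plug->F
Char 4 ('A'): step: R->1, L=1; A->plug->A->R->G->L->B->refl->H->L'->A->R'->E->plug->H

H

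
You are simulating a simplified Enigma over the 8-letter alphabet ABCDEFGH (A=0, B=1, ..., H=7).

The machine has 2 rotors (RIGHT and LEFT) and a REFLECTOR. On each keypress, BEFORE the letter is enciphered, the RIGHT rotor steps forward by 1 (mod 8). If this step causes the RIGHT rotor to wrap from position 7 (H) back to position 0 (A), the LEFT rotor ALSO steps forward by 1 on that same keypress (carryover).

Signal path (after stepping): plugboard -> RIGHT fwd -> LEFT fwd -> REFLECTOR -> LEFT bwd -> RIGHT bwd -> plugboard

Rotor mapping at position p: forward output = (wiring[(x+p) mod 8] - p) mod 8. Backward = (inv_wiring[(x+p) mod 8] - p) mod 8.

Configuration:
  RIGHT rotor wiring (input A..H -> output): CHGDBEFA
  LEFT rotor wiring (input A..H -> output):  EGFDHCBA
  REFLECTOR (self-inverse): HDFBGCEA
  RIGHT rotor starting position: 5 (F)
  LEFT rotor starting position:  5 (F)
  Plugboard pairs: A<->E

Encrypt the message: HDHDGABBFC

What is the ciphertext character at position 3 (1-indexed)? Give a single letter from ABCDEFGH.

Char 1 ('H'): step: R->6, L=5; H->plug->H->R->G->L->G->refl->E->L'->B->R'->D->plug->D
Char 2 ('D'): step: R->7, L=5; D->plug->D->R->H->L->C->refl->F->L'->A->R'->C->plug->C
Char 3 ('H'): step: R->0, L->6 (L advanced); H->plug->H->R->A->L->D->refl->B->L'->G->R'->C->plug->C

C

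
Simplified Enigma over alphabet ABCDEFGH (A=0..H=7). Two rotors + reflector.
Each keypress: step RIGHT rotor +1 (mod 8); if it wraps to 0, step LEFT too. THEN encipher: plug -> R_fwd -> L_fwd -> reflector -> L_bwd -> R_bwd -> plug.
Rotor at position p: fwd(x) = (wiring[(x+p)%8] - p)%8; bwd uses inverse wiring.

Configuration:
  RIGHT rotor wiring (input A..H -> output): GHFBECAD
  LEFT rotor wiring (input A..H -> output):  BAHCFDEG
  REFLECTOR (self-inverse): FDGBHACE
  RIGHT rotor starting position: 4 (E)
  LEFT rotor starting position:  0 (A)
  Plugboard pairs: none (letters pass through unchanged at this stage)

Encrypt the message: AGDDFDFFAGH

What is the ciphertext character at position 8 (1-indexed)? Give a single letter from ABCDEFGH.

Char 1 ('A'): step: R->5, L=0; A->plug->A->R->F->L->D->refl->B->L'->A->R'->F->plug->F
Char 2 ('G'): step: R->6, L=0; G->plug->G->R->G->L->E->refl->H->L'->C->R'->A->plug->A
Char 3 ('D'): step: R->7, L=0; D->plug->D->R->G->L->E->refl->H->L'->C->R'->E->plug->E
Char 4 ('D'): step: R->0, L->1 (L advanced); D->plug->D->R->B->L->G->refl->C->L'->E->R'->E->plug->E
Char 5 ('F'): step: R->1, L=1; F->plug->F->R->H->L->A->refl->F->L'->G->R'->A->plug->A
Char 6 ('D'): step: R->2, L=1; D->plug->D->R->A->L->H->refl->E->L'->D->R'->A->plug->A
Char 7 ('F'): step: R->3, L=1; F->plug->F->R->D->L->E->refl->H->L'->A->R'->E->plug->E
Char 8 ('F'): step: R->4, L=1; F->plug->F->R->D->L->E->refl->H->L'->A->R'->A->plug->A

A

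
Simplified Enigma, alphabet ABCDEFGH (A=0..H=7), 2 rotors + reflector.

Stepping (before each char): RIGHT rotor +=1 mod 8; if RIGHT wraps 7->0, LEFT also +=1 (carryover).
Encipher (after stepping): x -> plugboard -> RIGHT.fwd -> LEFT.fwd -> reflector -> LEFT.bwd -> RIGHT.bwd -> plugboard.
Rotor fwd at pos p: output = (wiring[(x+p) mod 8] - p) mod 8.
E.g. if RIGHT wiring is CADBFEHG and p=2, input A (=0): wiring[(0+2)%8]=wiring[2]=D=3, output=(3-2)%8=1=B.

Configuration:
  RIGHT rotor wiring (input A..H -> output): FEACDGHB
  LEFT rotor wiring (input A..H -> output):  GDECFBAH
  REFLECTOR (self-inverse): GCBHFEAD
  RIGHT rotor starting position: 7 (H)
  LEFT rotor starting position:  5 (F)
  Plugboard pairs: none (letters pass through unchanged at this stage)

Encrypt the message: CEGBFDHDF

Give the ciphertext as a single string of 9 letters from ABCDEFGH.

Answer: HAEGEAAHG

Derivation:
Char 1 ('C'): step: R->0, L->6 (L advanced); C->plug->C->R->A->L->C->refl->B->L'->B->R'->H->plug->H
Char 2 ('E'): step: R->1, L=6; E->plug->E->R->F->L->E->refl->F->L'->D->R'->A->plug->A
Char 3 ('G'): step: R->2, L=6; G->plug->G->R->D->L->F->refl->E->L'->F->R'->E->plug->E
Char 4 ('B'): step: R->3, L=6; B->plug->B->R->A->L->C->refl->B->L'->B->R'->G->plug->G
Char 5 ('F'): step: R->4, L=6; F->plug->F->R->A->L->C->refl->B->L'->B->R'->E->plug->E
Char 6 ('D'): step: R->5, L=6; D->plug->D->R->A->L->C->refl->B->L'->B->R'->A->plug->A
Char 7 ('H'): step: R->6, L=6; H->plug->H->R->A->L->C->refl->B->L'->B->R'->A->plug->A
Char 8 ('D'): step: R->7, L=6; D->plug->D->R->B->L->B->refl->C->L'->A->R'->H->plug->H
Char 9 ('F'): step: R->0, L->7 (L advanced); F->plug->F->R->G->L->C->refl->B->L'->H->R'->G->plug->G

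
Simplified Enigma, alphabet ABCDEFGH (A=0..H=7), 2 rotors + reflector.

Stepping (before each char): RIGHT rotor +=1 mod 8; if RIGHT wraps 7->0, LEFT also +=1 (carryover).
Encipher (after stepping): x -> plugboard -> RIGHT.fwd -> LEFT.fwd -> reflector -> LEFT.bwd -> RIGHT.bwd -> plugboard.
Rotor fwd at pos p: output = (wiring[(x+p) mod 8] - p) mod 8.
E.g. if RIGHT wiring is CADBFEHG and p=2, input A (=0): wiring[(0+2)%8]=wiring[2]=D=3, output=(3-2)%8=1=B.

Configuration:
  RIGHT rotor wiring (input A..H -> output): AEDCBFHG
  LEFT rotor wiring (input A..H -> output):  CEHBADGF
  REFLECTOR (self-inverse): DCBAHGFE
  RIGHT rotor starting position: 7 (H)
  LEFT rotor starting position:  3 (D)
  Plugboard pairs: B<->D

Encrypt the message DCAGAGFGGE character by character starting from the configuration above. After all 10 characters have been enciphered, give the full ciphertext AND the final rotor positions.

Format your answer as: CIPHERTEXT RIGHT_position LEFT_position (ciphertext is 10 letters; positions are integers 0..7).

Answer: GBDHHFHCBF 1 5

Derivation:
Char 1 ('D'): step: R->0, L->4 (L advanced); D->plug->B->R->E->L->G->refl->F->L'->H->R'->G->plug->G
Char 2 ('C'): step: R->1, L=4; C->plug->C->R->B->L->H->refl->E->L'->A->R'->D->plug->B
Char 3 ('A'): step: R->2, L=4; A->plug->A->R->B->L->H->refl->E->L'->A->R'->B->plug->D
Char 4 ('G'): step: R->3, L=4; G->plug->G->R->B->L->H->refl->E->L'->A->R'->H->plug->H
Char 5 ('A'): step: R->4, L=4; A->plug->A->R->F->L->A->refl->D->L'->G->R'->H->plug->H
Char 6 ('G'): step: R->5, L=4; G->plug->G->R->F->L->A->refl->D->L'->G->R'->F->plug->F
Char 7 ('F'): step: R->6, L=4; F->plug->F->R->E->L->G->refl->F->L'->H->R'->H->plug->H
Char 8 ('G'): step: R->7, L=4; G->plug->G->R->G->L->D->refl->A->L'->F->R'->C->plug->C
Char 9 ('G'): step: R->0, L->5 (L advanced); G->plug->G->R->H->L->D->refl->A->L'->C->R'->D->plug->B
Char 10 ('E'): step: R->1, L=5; E->plug->E->R->E->L->H->refl->E->L'->G->R'->F->plug->F
Final: ciphertext=GBDHHFHCBF, RIGHT=1, LEFT=5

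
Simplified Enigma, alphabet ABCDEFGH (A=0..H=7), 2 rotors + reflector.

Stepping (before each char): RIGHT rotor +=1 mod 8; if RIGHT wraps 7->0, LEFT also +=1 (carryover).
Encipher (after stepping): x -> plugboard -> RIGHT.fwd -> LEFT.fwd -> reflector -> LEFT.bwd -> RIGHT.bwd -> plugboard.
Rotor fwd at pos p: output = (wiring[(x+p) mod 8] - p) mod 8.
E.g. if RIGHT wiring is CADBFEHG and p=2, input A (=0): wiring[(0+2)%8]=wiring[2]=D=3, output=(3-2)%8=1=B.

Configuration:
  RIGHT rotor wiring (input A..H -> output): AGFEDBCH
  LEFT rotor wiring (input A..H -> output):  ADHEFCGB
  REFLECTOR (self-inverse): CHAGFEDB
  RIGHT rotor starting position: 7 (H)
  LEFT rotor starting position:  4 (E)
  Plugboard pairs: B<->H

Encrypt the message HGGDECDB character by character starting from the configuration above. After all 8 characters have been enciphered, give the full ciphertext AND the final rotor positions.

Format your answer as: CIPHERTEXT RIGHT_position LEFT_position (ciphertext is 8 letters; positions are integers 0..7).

Char 1 ('H'): step: R->0, L->5 (L advanced); H->plug->B->R->G->L->H->refl->B->L'->B->R'->F->plug->F
Char 2 ('G'): step: R->1, L=5; G->plug->G->R->G->L->H->refl->B->L'->B->R'->F->plug->F
Char 3 ('G'): step: R->2, L=5; G->plug->G->R->G->L->H->refl->B->L'->B->R'->C->plug->C
Char 4 ('D'): step: R->3, L=5; D->plug->D->R->H->L->A->refl->C->L'->F->R'->F->plug->F
Char 5 ('E'): step: R->4, L=5; E->plug->E->R->E->L->G->refl->D->L'->D->R'->D->plug->D
Char 6 ('C'): step: R->5, L=5; C->plug->C->R->C->L->E->refl->F->L'->A->R'->F->plug->F
Char 7 ('D'): step: R->6, L=5; D->plug->D->R->A->L->F->refl->E->L'->C->R'->C->plug->C
Char 8 ('B'): step: R->7, L=5; B->plug->H->R->D->L->D->refl->G->L'->E->R'->F->plug->F
Final: ciphertext=FFCFDFCF, RIGHT=7, LEFT=5

Answer: FFCFDFCF 7 5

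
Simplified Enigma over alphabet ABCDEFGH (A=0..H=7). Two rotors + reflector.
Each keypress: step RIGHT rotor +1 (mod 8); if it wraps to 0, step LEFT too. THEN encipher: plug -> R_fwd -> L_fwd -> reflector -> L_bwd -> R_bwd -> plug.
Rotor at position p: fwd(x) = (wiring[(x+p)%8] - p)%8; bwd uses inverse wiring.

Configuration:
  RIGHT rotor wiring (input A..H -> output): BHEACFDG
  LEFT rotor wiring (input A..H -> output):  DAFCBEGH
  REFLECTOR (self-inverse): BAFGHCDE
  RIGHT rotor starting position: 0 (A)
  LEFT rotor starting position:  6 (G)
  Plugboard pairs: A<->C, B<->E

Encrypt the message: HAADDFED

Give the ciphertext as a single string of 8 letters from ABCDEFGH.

Answer: DBBFHAFB

Derivation:
Char 1 ('H'): step: R->1, L=6; H->plug->H->R->A->L->A->refl->B->L'->B->R'->D->plug->D
Char 2 ('A'): step: R->2, L=6; A->plug->C->R->A->L->A->refl->B->L'->B->R'->E->plug->B
Char 3 ('A'): step: R->3, L=6; A->plug->C->R->C->L->F->refl->C->L'->D->R'->E->plug->B
Char 4 ('D'): step: R->4, L=6; D->plug->D->R->C->L->F->refl->C->L'->D->R'->F->plug->F
Char 5 ('D'): step: R->5, L=6; D->plug->D->R->E->L->H->refl->E->L'->F->R'->H->plug->H
Char 6 ('F'): step: R->6, L=6; F->plug->F->R->C->L->F->refl->C->L'->D->R'->C->plug->A
Char 7 ('E'): step: R->7, L=6; E->plug->B->R->C->L->F->refl->C->L'->D->R'->F->plug->F
Char 8 ('D'): step: R->0, L->7 (L advanced); D->plug->D->R->A->L->A->refl->B->L'->C->R'->E->plug->B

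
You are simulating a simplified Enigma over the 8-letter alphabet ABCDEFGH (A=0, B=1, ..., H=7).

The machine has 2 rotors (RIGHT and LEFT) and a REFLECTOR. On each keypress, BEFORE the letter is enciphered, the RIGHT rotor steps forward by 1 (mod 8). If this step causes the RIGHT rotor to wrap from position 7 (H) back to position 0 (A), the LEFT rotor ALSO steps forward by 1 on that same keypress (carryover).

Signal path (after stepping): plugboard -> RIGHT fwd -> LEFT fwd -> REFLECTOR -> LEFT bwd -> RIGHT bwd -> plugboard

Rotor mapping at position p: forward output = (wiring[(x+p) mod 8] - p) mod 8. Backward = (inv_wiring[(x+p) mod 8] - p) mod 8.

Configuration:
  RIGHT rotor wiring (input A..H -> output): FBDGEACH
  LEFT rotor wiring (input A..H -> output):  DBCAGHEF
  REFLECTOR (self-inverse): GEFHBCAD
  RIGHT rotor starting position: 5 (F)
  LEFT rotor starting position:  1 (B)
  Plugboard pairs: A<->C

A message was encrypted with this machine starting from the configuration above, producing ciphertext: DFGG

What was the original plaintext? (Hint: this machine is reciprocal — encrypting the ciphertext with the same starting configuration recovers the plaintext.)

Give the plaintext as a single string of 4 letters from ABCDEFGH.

Char 1 ('D'): step: R->6, L=1; D->plug->D->R->D->L->F->refl->C->L'->H->R'->C->plug->A
Char 2 ('F'): step: R->7, L=1; F->plug->F->R->F->L->D->refl->H->L'->C->R'->C->plug->A
Char 3 ('G'): step: R->0, L->2 (L advanced); G->plug->G->R->C->L->E->refl->B->L'->G->R'->D->plug->D
Char 4 ('G'): step: R->1, L=2; G->plug->G->R->G->L->B->refl->E->L'->C->R'->B->plug->B

Answer: AADB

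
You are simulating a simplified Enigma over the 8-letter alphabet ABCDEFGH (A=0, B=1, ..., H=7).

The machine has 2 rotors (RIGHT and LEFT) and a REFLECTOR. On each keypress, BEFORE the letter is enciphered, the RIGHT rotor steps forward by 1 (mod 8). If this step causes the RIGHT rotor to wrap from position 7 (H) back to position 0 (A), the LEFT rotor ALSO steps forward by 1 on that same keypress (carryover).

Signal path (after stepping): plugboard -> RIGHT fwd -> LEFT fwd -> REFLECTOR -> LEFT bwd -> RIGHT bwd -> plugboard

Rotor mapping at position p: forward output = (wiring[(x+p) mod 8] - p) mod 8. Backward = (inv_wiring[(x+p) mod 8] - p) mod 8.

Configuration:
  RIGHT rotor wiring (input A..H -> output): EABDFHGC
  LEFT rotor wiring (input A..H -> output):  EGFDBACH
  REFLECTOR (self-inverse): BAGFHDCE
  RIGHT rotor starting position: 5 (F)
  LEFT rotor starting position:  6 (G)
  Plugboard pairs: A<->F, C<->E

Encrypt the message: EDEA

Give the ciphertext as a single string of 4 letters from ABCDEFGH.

Char 1 ('E'): step: R->6, L=6; E->plug->C->R->G->L->D->refl->F->L'->F->R'->F->plug->A
Char 2 ('D'): step: R->7, L=6; D->plug->D->R->C->L->G->refl->C->L'->H->R'->H->plug->H
Char 3 ('E'): step: R->0, L->7 (L advanced); E->plug->C->R->B->L->F->refl->D->L'->H->R'->F->plug->A
Char 4 ('A'): step: R->1, L=7; A->plug->F->R->F->L->C->refl->G->L'->D->R'->H->plug->H

Answer: AHAH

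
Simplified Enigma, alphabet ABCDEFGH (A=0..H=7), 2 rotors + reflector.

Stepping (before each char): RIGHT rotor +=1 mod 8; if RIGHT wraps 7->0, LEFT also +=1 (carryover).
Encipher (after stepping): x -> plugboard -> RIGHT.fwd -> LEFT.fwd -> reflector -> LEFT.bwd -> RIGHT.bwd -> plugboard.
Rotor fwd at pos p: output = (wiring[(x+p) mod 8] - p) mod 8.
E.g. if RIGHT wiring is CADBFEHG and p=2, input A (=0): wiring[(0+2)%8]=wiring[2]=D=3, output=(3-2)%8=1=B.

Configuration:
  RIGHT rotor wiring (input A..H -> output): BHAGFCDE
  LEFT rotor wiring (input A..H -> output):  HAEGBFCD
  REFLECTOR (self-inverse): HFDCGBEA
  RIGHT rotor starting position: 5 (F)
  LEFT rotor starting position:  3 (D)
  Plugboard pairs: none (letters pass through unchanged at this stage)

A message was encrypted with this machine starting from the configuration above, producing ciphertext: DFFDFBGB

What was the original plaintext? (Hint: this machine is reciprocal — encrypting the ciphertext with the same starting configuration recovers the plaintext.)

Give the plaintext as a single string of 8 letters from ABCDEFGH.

Answer: AEEBHHCF

Derivation:
Char 1 ('D'): step: R->6, L=3; D->plug->D->R->B->L->G->refl->E->L'->F->R'->A->plug->A
Char 2 ('F'): step: R->7, L=3; F->plug->F->R->G->L->F->refl->B->L'->H->R'->E->plug->E
Char 3 ('F'): step: R->0, L->4 (L advanced); F->plug->F->R->C->L->G->refl->E->L'->F->R'->E->plug->E
Char 4 ('D'): step: R->1, L=4; D->plug->D->R->E->L->D->refl->C->L'->H->R'->B->plug->B
Char 5 ('F'): step: R->2, L=4; F->plug->F->R->C->L->G->refl->E->L'->F->R'->H->plug->H
Char 6 ('B'): step: R->3, L=4; B->plug->B->R->C->L->G->refl->E->L'->F->R'->H->plug->H
Char 7 ('G'): step: R->4, L=4; G->plug->G->R->E->L->D->refl->C->L'->H->R'->C->plug->C
Char 8 ('B'): step: R->5, L=4; B->plug->B->R->G->L->A->refl->H->L'->D->R'->F->plug->F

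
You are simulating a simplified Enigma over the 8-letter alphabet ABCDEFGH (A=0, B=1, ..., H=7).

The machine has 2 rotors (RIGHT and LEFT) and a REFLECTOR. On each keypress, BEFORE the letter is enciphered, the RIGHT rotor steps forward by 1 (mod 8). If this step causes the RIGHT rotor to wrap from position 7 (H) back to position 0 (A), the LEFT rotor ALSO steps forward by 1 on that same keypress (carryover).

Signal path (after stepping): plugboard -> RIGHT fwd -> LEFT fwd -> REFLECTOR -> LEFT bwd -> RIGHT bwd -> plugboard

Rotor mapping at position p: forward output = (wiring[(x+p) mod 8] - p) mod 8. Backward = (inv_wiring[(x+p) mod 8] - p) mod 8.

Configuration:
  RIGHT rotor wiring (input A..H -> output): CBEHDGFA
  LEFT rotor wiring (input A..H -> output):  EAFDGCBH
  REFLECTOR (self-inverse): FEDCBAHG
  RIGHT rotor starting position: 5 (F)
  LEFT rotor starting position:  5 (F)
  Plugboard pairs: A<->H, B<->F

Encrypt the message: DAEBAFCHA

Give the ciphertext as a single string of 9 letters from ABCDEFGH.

Answer: EFADCCHBD

Derivation:
Char 1 ('D'): step: R->6, L=5; D->plug->D->R->D->L->H->refl->G->L'->G->R'->E->plug->E
Char 2 ('A'): step: R->7, L=5; A->plug->H->R->G->L->G->refl->H->L'->D->R'->B->plug->F
Char 3 ('E'): step: R->0, L->6 (L advanced); E->plug->E->R->D->L->C->refl->D->L'->A->R'->H->plug->A
Char 4 ('B'): step: R->1, L=6; B->plug->F->R->E->L->H->refl->G->L'->C->R'->D->plug->D
Char 5 ('A'): step: R->2, L=6; A->plug->H->R->H->L->E->refl->B->L'->B->R'->C->plug->C
Char 6 ('F'): step: R->3, L=6; F->plug->B->R->A->L->D->refl->C->L'->D->R'->C->plug->C
Char 7 ('C'): step: R->4, L=6; C->plug->C->R->B->L->B->refl->E->L'->H->R'->A->plug->H
Char 8 ('H'): step: R->5, L=6; H->plug->A->R->B->L->B->refl->E->L'->H->R'->F->plug->B
Char 9 ('A'): step: R->6, L=6; A->plug->H->R->A->L->D->refl->C->L'->D->R'->D->plug->D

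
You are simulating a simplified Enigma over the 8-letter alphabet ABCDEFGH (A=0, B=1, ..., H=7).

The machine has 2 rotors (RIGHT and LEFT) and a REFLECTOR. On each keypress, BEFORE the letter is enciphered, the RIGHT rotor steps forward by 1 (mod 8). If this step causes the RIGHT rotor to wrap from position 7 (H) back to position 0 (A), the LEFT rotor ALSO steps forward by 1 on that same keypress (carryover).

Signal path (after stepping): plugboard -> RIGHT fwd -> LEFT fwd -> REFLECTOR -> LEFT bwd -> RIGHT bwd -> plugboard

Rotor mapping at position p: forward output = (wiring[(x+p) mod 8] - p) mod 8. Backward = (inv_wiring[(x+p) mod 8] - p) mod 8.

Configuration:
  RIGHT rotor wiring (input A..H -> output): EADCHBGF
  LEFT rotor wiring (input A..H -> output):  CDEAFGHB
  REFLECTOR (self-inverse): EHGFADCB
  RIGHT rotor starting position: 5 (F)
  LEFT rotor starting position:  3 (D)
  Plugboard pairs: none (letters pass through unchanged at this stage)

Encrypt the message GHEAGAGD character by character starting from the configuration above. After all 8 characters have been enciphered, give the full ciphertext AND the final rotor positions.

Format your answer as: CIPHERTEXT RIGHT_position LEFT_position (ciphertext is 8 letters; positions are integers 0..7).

Char 1 ('G'): step: R->6, L=3; G->plug->G->R->B->L->C->refl->G->L'->E->R'->F->plug->F
Char 2 ('H'): step: R->7, L=3; H->plug->H->R->H->L->B->refl->H->L'->F->R'->B->plug->B
Char 3 ('E'): step: R->0, L->4 (L advanced); E->plug->E->R->H->L->E->refl->A->L'->G->R'->G->plug->G
Char 4 ('A'): step: R->1, L=4; A->plug->A->R->H->L->E->refl->A->L'->G->R'->D->plug->D
Char 5 ('G'): step: R->2, L=4; G->plug->G->R->C->L->D->refl->F->L'->D->R'->F->plug->F
Char 6 ('A'): step: R->3, L=4; A->plug->A->R->H->L->E->refl->A->L'->G->R'->C->plug->C
Char 7 ('G'): step: R->4, L=4; G->plug->G->R->H->L->E->refl->A->L'->G->R'->H->plug->H
Char 8 ('D'): step: R->5, L=4; D->plug->D->R->H->L->E->refl->A->L'->G->R'->F->plug->F
Final: ciphertext=FBGDFCHF, RIGHT=5, LEFT=4

Answer: FBGDFCHF 5 4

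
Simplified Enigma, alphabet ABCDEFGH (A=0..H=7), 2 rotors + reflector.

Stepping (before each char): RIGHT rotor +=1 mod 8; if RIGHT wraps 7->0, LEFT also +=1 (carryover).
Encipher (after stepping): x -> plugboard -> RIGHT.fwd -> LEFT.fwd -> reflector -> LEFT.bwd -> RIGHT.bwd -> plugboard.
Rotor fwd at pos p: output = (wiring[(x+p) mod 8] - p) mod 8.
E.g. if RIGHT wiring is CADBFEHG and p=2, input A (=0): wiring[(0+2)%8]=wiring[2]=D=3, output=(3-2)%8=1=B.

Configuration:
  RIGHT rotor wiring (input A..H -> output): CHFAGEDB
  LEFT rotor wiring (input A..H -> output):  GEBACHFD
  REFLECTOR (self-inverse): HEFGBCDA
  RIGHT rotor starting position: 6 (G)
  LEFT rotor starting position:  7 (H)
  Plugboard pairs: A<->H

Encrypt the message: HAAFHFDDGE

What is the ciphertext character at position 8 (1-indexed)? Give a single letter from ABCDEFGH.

Char 1 ('H'): step: R->7, L=7; H->plug->A->R->C->L->F->refl->C->L'->D->R'->B->plug->B
Char 2 ('A'): step: R->0, L->0 (L advanced); A->plug->H->R->B->L->E->refl->B->L'->C->R'->A->plug->H
Char 3 ('A'): step: R->1, L=0; A->plug->H->R->B->L->E->refl->B->L'->C->R'->F->plug->F
Char 4 ('F'): step: R->2, L=0; F->plug->F->R->H->L->D->refl->G->L'->A->R'->G->plug->G
Char 5 ('H'): step: R->3, L=0; H->plug->A->R->F->L->H->refl->A->L'->D->R'->B->plug->B
Char 6 ('F'): step: R->4, L=0; F->plug->F->R->D->L->A->refl->H->L'->F->R'->D->plug->D
Char 7 ('D'): step: R->5, L=0; D->plug->D->R->F->L->H->refl->A->L'->D->R'->G->plug->G
Char 8 ('D'): step: R->6, L=0; D->plug->D->R->B->L->E->refl->B->L'->C->R'->F->plug->F

F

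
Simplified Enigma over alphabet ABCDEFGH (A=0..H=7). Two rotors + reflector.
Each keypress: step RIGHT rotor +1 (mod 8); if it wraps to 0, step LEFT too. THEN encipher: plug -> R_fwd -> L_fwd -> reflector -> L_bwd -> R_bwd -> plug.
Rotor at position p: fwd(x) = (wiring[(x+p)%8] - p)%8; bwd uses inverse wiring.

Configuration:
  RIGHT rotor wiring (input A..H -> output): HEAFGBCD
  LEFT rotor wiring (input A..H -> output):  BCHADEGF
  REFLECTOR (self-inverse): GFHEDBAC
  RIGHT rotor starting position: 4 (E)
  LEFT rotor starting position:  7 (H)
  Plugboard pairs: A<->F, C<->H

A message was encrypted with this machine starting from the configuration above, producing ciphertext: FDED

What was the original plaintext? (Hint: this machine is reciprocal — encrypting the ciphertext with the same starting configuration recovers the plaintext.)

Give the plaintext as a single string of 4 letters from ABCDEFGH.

Char 1 ('F'): step: R->5, L=7; F->plug->A->R->E->L->B->refl->F->L'->G->R'->C->plug->H
Char 2 ('D'): step: R->6, L=7; D->plug->D->R->G->L->F->refl->B->L'->E->R'->A->plug->F
Char 3 ('E'): step: R->7, L=7; E->plug->E->R->G->L->F->refl->B->L'->E->R'->A->plug->F
Char 4 ('D'): step: R->0, L->0 (L advanced); D->plug->D->R->F->L->E->refl->D->L'->E->R'->B->plug->B

Answer: HFFB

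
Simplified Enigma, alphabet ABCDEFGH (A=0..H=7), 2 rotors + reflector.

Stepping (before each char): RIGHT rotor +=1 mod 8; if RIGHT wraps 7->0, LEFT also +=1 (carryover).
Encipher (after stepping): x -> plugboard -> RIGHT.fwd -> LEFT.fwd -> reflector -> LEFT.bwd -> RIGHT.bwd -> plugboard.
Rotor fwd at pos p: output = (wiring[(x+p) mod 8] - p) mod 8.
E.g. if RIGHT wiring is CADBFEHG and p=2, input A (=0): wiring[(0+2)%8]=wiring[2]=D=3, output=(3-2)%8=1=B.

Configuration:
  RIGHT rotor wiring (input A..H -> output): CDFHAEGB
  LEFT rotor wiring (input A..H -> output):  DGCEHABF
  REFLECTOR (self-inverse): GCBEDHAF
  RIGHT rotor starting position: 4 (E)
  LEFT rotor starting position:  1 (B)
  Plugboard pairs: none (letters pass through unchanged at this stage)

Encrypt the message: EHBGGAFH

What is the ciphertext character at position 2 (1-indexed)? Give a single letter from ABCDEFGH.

Char 1 ('E'): step: R->5, L=1; E->plug->E->R->G->L->E->refl->D->L'->C->R'->G->plug->G
Char 2 ('H'): step: R->6, L=1; H->plug->H->R->G->L->E->refl->D->L'->C->R'->G->plug->G

G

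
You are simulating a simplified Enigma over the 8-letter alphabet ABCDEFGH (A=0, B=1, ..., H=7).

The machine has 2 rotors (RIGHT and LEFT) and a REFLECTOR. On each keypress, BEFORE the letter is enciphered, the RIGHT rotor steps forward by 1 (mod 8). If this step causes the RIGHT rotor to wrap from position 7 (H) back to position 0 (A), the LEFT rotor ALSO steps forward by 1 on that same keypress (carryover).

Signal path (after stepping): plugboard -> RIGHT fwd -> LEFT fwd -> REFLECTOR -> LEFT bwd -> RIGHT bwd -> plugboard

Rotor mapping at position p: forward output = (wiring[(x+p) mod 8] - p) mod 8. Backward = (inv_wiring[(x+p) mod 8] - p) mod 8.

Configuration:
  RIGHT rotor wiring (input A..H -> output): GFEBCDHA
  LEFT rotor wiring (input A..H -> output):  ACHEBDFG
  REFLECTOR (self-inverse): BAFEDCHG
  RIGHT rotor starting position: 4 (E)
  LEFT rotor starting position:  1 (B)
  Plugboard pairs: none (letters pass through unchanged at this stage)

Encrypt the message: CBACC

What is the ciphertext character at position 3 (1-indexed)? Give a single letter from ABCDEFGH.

Char 1 ('C'): step: R->5, L=1; C->plug->C->R->D->L->A->refl->B->L'->A->R'->E->plug->E
Char 2 ('B'): step: R->6, L=1; B->plug->B->R->C->L->D->refl->E->L'->F->R'->H->plug->H
Char 3 ('A'): step: R->7, L=1; A->plug->A->R->B->L->G->refl->H->L'->H->R'->B->plug->B

B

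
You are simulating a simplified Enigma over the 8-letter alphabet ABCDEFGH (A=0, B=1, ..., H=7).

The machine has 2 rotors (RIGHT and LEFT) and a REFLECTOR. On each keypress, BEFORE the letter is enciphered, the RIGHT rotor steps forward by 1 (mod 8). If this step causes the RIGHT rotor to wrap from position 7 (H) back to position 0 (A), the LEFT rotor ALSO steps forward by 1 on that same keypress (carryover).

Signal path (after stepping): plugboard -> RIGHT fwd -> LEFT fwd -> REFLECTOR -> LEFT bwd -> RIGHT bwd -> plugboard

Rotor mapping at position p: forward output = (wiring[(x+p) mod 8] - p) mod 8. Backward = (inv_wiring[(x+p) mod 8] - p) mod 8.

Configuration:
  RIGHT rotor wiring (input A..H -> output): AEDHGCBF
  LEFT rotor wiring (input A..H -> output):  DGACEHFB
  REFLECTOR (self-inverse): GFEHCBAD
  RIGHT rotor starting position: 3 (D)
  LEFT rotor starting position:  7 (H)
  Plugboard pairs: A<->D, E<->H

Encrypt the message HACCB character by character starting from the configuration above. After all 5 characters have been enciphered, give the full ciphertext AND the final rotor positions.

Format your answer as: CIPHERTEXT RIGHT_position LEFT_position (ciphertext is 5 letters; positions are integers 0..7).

Answer: DDEGC 0 0

Derivation:
Char 1 ('H'): step: R->4, L=7; H->plug->E->R->E->L->D->refl->H->L'->C->R'->A->plug->D
Char 2 ('A'): step: R->5, L=7; A->plug->D->R->D->L->B->refl->F->L'->F->R'->A->plug->D
Char 3 ('C'): step: R->6, L=7; C->plug->C->R->C->L->H->refl->D->L'->E->R'->H->plug->E
Char 4 ('C'): step: R->7, L=7; C->plug->C->R->F->L->F->refl->B->L'->D->R'->G->plug->G
Char 5 ('B'): step: R->0, L->0 (L advanced); B->plug->B->R->E->L->E->refl->C->L'->D->R'->C->plug->C
Final: ciphertext=DDEGC, RIGHT=0, LEFT=0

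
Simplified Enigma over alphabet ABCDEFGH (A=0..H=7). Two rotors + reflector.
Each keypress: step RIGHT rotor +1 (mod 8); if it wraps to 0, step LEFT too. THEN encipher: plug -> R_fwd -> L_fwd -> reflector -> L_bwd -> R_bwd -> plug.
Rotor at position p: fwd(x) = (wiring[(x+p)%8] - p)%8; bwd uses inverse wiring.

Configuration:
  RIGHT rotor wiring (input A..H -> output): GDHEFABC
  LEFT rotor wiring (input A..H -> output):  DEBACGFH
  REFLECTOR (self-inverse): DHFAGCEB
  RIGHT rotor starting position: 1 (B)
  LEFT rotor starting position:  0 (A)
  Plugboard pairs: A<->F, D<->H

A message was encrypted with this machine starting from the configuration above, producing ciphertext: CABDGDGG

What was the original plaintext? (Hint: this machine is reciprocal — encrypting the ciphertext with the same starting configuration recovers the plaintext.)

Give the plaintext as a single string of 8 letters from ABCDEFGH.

Char 1 ('C'): step: R->2, L=0; C->plug->C->R->D->L->A->refl->D->L'->A->R'->F->plug->A
Char 2 ('A'): step: R->3, L=0; A->plug->F->R->D->L->A->refl->D->L'->A->R'->G->plug->G
Char 3 ('B'): step: R->4, L=0; B->plug->B->R->E->L->C->refl->F->L'->G->R'->D->plug->H
Char 4 ('D'): step: R->5, L=0; D->plug->H->R->A->L->D->refl->A->L'->D->R'->A->plug->F
Char 5 ('G'): step: R->6, L=0; G->plug->G->R->H->L->H->refl->B->L'->C->R'->H->plug->D
Char 6 ('D'): step: R->7, L=0; D->plug->H->R->C->L->B->refl->H->L'->H->R'->B->plug->B
Char 7 ('G'): step: R->0, L->1 (L advanced); G->plug->G->R->B->L->A->refl->D->L'->A->R'->F->plug->A
Char 8 ('G'): step: R->1, L=1; G->plug->G->R->B->L->A->refl->D->L'->A->R'->F->plug->A

Answer: AGHFDBAA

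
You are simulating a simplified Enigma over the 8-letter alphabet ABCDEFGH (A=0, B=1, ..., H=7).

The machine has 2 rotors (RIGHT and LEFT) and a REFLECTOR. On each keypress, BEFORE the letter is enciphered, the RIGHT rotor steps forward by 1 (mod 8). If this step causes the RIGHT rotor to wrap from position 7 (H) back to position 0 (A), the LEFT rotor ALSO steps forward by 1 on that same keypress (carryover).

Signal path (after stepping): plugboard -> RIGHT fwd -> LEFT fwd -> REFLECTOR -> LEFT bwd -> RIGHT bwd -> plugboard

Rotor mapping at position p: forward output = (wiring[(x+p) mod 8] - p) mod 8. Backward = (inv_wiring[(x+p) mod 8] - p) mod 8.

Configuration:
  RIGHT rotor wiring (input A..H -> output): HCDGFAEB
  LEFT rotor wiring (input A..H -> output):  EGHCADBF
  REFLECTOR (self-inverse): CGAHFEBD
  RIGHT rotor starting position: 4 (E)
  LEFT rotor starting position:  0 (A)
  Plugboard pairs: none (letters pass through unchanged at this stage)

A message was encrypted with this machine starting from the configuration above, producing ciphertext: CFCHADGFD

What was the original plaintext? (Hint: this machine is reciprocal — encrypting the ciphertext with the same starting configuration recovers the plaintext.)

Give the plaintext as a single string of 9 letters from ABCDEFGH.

Char 1 ('C'): step: R->5, L=0; C->plug->C->R->E->L->A->refl->C->L'->D->R'->A->plug->A
Char 2 ('F'): step: R->6, L=0; F->plug->F->R->A->L->E->refl->F->L'->H->R'->G->plug->G
Char 3 ('C'): step: R->7, L=0; C->plug->C->R->D->L->C->refl->A->L'->E->R'->D->plug->D
Char 4 ('H'): step: R->0, L->1 (L advanced); H->plug->H->R->B->L->G->refl->B->L'->C->R'->B->plug->B
Char 5 ('A'): step: R->1, L=1; A->plug->A->R->B->L->G->refl->B->L'->C->R'->B->plug->B
Char 6 ('D'): step: R->2, L=1; D->plug->D->R->G->L->E->refl->F->L'->A->R'->H->plug->H
Char 7 ('G'): step: R->3, L=1; G->plug->G->R->H->L->D->refl->H->L'->D->R'->A->plug->A
Char 8 ('F'): step: R->4, L=1; F->plug->F->R->G->L->E->refl->F->L'->A->R'->C->plug->C
Char 9 ('D'): step: R->5, L=1; D->plug->D->R->C->L->B->refl->G->L'->B->R'->G->plug->G

Answer: AGDBBHACG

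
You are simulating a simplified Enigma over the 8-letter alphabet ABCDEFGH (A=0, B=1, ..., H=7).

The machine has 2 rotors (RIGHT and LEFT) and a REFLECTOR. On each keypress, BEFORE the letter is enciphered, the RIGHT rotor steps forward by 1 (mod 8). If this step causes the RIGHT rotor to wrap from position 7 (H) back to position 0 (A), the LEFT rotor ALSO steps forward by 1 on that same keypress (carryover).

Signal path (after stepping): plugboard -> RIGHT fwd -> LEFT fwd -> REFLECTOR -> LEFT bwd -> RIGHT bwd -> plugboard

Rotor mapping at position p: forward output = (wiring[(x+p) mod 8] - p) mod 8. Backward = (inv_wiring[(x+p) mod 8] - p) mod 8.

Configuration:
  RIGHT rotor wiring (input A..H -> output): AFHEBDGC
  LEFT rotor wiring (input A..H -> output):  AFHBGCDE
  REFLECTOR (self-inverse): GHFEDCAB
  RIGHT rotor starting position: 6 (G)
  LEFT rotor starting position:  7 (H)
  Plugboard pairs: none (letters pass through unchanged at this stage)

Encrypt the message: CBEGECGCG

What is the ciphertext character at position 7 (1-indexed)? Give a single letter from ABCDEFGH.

Char 1 ('C'): step: R->7, L=7; C->plug->C->R->G->L->D->refl->E->L'->H->R'->H->plug->H
Char 2 ('B'): step: R->0, L->0 (L advanced); B->plug->B->R->F->L->C->refl->F->L'->B->R'->E->plug->E
Char 3 ('E'): step: R->1, L=0; E->plug->E->R->C->L->H->refl->B->L'->D->R'->C->plug->C
Char 4 ('G'): step: R->2, L=0; G->plug->G->R->G->L->D->refl->E->L'->H->R'->C->plug->C
Char 5 ('E'): step: R->3, L=0; E->plug->E->R->H->L->E->refl->D->L'->G->R'->B->plug->B
Char 6 ('C'): step: R->4, L=0; C->plug->C->R->C->L->H->refl->B->L'->D->R'->G->plug->G
Char 7 ('G'): step: R->5, L=0; G->plug->G->R->H->L->E->refl->D->L'->G->R'->A->plug->A

A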